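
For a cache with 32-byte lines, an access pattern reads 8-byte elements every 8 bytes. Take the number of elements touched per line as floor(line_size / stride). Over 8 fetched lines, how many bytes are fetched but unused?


Elements per line = floor(32 / 8) = 4
Bytes used per line = 4 * 8 = 32
Wasted per line = 32 - 32 = 0
Total wasted = 0 * 8 = 0

0


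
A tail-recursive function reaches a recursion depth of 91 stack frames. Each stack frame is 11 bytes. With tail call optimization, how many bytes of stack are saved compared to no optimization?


Without TCO: 91 * 11 = 1001 bytes
With TCO: reuse 1 frame = 11 bytes
Savings = 1001 - 11 = 990

990


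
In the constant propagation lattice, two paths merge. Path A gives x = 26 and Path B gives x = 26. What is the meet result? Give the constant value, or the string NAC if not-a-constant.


Meet operation: if both paths give the same constant, result is that constant; if they differ, result is NAC (not-a-constant).
Path A: 26, Path B: 26 -> equal
Result: constant -> 26

26


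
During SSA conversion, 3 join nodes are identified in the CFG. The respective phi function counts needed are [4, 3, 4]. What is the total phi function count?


Total phi functions = sum of phi functions at each join node
= 4 + 3 + 4 = 11

11


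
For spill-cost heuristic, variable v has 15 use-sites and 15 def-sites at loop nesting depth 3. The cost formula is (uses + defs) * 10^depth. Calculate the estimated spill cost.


uses + defs = 15 + 15 = 30
10^3 = 1000
Spill cost = 30 * 1000 = 30000

30000


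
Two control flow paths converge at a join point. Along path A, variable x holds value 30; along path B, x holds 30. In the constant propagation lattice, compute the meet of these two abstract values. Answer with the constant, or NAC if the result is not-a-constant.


Meet operation: if both paths give the same constant, result is that constant; if they differ, result is NAC (not-a-constant).
Path A: 30, Path B: 30 -> equal
Result: constant -> 30

30


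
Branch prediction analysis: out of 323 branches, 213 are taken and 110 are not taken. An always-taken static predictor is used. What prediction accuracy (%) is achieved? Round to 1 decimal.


Predictor: always-taken
Correct predictions = 213
Accuracy = 213 / 323 * 100 = 65.9%

65.9


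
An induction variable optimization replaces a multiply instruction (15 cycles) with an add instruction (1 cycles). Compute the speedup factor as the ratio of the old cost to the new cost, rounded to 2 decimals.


Ratio = mult_cost / add_cost = 15 / 1 = 15.0

15.0


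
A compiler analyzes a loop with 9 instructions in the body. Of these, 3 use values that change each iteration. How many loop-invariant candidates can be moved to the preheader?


Invariant candidates = total - loop-dependent
= 9 - 3 = 6

6


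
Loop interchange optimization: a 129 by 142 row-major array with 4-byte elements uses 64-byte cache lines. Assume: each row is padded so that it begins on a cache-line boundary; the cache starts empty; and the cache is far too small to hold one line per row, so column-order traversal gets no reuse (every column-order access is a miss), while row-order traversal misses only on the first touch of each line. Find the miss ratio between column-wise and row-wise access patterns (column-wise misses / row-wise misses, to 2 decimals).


Each row occupies 142 * 4 = 568 bytes and starts on a line boundary, so it spans ceil(568 / 64) = 9 cache lines.
Row-major traversal misses (one per line touched): 129 * ceil(142 * 4 / 64) = 1161
Column-major traversal misses (no reuse, every access misses): 129 * 142 = 18318
Ratio = 18318 / 1161 = 15.78

15.78


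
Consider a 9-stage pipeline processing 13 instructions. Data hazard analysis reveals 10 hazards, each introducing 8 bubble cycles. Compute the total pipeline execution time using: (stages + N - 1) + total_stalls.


Base cycles = 9 + 13 - 1 = 21
Total stalls = 10 * 8 = 80
Total = 21 + 80 = 101

101


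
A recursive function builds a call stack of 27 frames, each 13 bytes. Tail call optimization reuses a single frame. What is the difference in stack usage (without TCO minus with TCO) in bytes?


Without TCO: 27 * 13 = 351 bytes
With TCO: reuse 1 frame = 13 bytes
Savings = 351 - 13 = 338

338


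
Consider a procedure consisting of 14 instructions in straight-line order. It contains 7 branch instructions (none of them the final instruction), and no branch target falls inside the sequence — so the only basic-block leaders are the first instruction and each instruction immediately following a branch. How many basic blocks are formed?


With no in-sequence branch targets, the leaders are the first instruction plus the instruction after each branch.
Number of basic blocks = branches + 1
= 7 + 1 = 8

8


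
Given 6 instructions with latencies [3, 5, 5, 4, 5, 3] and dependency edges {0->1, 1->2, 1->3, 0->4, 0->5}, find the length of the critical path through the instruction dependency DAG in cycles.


Compute longest path through dependency graph: dist(Ik) = max over predecessors of dist + latency(Ik).
dist(I0) = latency 3 = 3
dist(I1) = dist(I0) + 5 = 3 + 5 = 8
dist(I2) = dist(I1) + 5 = 8 + 5 = 13
dist(I3) = dist(I1) + 4 = 8 + 4 = 12
dist(I4) = dist(I0) + 5 = 3 + 5 = 8
dist(I5) = dist(I0) + 3 = 3 + 3 = 6
Critical path = max dist = 13

13


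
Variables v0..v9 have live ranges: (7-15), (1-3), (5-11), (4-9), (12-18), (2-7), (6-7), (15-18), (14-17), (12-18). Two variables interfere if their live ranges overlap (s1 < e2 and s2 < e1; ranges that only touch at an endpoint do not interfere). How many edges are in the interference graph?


Check all pairs for overlapping intervals.
Two intervals (s1,e1) and (s2,e2) overlap if s1 < e2 and s2 < e1.
v0 (7-15) vs v1..v9: overlaps v2, v3, v4, v8, v9 -> 5
v1 (1-3) vs v2..v9: overlaps v5 -> 1
v2 (5-11) vs v3..v9: overlaps v3, v5, v6 -> 3
v3 (4-9) vs v4..v9: overlaps v5, v6 -> 2
v4 (12-18) vs v5..v9: overlaps v7, v8, v9 -> 3
v5 (2-7) vs v6..v9: overlaps v6 -> 1
v6 (6-7) vs v7..v9: overlaps none -> 0
v7 (15-18) vs v8..v9: overlaps v8, v9 -> 2
v8 (14-17) vs v9: overlaps v9 -> 1
Total overlapping pairs = 5 + 1 + 3 + 2 + 3 + 1 + 0 + 2 + 1 = 18

18


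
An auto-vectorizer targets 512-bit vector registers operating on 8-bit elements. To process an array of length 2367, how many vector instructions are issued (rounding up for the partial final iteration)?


Width = 512 / 8 = 64 elements per vector op
Iterations = ceil(2367 / 64) = 37

37


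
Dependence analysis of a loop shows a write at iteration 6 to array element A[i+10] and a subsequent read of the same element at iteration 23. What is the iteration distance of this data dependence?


Distance = read iteration - write iteration
= 23 - 6 = 17

17


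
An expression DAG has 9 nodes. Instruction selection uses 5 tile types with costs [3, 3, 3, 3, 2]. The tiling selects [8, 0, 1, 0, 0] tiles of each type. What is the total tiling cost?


Total cost = sum(count_i * cost_i)
= 8*3 + 0*3 + 1*3 + 0*3 + 0*2
= 27

27


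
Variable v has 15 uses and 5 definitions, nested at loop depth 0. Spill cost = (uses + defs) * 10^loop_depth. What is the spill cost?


uses + defs = 15 + 5 = 20
10^0 = 1
Spill cost = 20 * 1 = 20

20


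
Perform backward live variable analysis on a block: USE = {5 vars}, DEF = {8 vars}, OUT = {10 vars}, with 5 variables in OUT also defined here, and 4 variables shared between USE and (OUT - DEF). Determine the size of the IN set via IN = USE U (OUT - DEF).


OUT - DEF: 10 - 5 = 5
|IN| = |USE| + |OUT - DEF| - |USE ∩ (OUT - DEF)| = 5 + 5 - 4 = 6

6


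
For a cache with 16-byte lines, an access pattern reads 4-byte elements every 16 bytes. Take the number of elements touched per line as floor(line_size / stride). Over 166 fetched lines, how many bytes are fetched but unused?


Elements per line = floor(16 / 16) = 1
Bytes used per line = 1 * 4 = 4
Wasted per line = 16 - 4 = 12
Total wasted = 12 * 166 = 1992

1992


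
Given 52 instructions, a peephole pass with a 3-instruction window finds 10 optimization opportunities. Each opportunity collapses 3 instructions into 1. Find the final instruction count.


Each match removes 2 instructions.
Total removed = 10 * 2 = 20
Remaining = 52 - 20 = 32

32


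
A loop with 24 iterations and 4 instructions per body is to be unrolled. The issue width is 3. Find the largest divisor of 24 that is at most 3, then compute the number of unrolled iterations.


Largest divisor of 24 <= 3 is 3
New iterations = 24 / 3 = 8

8


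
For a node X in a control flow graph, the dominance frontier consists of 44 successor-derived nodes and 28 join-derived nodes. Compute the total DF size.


DF(X) = direct successor contributions + join point contributions
= 44 + 28 = 72

72


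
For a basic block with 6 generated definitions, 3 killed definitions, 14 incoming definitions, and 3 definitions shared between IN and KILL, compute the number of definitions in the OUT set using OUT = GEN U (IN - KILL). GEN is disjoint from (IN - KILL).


IN - KILL: 14 - 3 = 11 surviving definitions
OUT = GEN + surviving = 6 + 11 = 17

17


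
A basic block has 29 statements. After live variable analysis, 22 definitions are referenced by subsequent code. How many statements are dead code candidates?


Dead code = total statements - live definitions
= 29 - 22 = 7

7


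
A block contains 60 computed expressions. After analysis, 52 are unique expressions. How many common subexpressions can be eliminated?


CSE count = total expressions - unique expressions
= 60 - 52 = 8

8


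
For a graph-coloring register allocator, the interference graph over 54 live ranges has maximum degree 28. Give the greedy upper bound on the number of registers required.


Greedy coloring never needs more than (max_degree + 1) colors: when coloring a vertex, at most max_degree neighbors are already colored.
Upper bound = 28 + 1 = 29

29


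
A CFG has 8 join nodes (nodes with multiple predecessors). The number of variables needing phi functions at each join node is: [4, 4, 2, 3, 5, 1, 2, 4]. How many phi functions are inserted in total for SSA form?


Total phi functions = sum of phi functions at each join node
= 4 + 4 + 2 + 3 + 5 + 1 + 2 + 4 = 25

25


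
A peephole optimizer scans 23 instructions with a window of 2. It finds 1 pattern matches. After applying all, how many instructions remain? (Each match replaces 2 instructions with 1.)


Each match removes 1 instructions.
Total removed = 1 * 1 = 1
Remaining = 23 - 1 = 22

22


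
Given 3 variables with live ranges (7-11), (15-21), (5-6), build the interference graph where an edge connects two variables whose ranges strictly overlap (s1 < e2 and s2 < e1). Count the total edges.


Check all pairs for overlapping intervals.
Two intervals (s1,e1) and (s2,e2) overlap if s1 < e2 and s2 < e1.
v0 (7-11) vs v1..v2: overlaps none -> 0
v1 (15-21) vs v2: overlaps none -> 0
Total overlapping pairs = 0 + 0 = 0

0


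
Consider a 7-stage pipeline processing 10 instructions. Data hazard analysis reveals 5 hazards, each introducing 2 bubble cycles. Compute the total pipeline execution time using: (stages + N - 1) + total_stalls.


Base cycles = 7 + 10 - 1 = 16
Total stalls = 5 * 2 = 10
Total = 16 + 10 = 26

26


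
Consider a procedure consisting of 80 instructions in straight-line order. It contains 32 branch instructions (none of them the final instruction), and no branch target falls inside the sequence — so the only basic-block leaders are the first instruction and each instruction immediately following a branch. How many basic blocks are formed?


With no in-sequence branch targets, the leaders are the first instruction plus the instruction after each branch.
Number of basic blocks = branches + 1
= 32 + 1 = 33

33


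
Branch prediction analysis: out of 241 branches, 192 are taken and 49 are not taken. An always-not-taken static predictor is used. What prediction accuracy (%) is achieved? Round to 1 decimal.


Predictor: always-not-taken
Correct predictions = 49
Accuracy = 49 / 241 * 100 = 20.3%

20.3


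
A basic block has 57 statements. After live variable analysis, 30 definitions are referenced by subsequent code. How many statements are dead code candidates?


Dead code = total statements - live definitions
= 57 - 30 = 27

27


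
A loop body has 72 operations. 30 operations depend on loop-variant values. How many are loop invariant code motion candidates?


Invariant candidates = total - loop-dependent
= 72 - 30 = 42

42


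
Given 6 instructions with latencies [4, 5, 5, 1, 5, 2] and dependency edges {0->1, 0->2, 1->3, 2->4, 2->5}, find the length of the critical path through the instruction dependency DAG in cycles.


Compute longest path through dependency graph: dist(Ik) = max over predecessors of dist + latency(Ik).
dist(I0) = latency 4 = 4
dist(I1) = dist(I0) + 5 = 4 + 5 = 9
dist(I2) = dist(I0) + 5 = 4 + 5 = 9
dist(I3) = dist(I1) + 1 = 9 + 1 = 10
dist(I4) = dist(I2) + 5 = 9 + 5 = 14
dist(I5) = dist(I2) + 2 = 9 + 2 = 11
Critical path = max dist = 14

14


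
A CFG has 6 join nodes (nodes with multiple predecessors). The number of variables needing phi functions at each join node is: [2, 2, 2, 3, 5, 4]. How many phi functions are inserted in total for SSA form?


Total phi functions = sum of phi functions at each join node
= 2 + 2 + 2 + 3 + 5 + 4 = 18

18


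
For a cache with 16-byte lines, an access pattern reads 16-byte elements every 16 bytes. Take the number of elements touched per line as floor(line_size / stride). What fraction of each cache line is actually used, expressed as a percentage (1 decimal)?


Elements per cache line = floor(16 / 16) = 1
Bytes used = 1 * 16 = 16
Utilization = 16 / 16 * 100 = 100.0%

100.0


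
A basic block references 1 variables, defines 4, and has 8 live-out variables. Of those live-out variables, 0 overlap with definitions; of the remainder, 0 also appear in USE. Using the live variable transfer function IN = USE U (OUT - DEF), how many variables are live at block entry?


OUT - DEF: 8 - 0 = 8
|IN| = |USE| + |OUT - DEF| - |USE ∩ (OUT - DEF)| = 1 + 8 - 0 = 9

9


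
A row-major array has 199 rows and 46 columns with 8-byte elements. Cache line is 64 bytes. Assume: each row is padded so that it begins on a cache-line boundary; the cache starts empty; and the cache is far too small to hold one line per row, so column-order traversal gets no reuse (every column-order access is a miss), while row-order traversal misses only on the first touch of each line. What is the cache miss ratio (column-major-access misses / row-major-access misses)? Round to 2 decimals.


Each row occupies 46 * 8 = 368 bytes and starts on a line boundary, so it spans ceil(368 / 64) = 6 cache lines.
Row-major traversal misses (one per line touched): 199 * ceil(46 * 8 / 64) = 1194
Column-major traversal misses (no reuse, every access misses): 199 * 46 = 9154
Ratio = 9154 / 1194 = 7.67

7.67


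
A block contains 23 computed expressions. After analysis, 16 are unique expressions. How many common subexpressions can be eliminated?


CSE count = total expressions - unique expressions
= 23 - 16 = 7

7


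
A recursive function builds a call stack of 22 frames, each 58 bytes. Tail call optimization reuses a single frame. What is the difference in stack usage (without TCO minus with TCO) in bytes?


Without TCO: 22 * 58 = 1276 bytes
With TCO: reuse 1 frame = 58 bytes
Savings = 1276 - 58 = 1218

1218


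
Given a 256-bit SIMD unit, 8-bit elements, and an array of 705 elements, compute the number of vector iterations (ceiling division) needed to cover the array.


Width = 256 / 8 = 32 elements per vector op
Iterations = ceil(705 / 32) = 23

23


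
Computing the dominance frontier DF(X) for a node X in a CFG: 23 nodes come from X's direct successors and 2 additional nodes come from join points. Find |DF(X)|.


DF(X) = direct successor contributions + join point contributions
= 23 + 2 = 25

25


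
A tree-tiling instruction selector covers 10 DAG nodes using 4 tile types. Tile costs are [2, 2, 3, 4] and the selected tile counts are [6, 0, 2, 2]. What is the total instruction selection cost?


Total cost = sum(count_i * cost_i)
= 6*2 + 0*2 + 2*3 + 2*4
= 26

26


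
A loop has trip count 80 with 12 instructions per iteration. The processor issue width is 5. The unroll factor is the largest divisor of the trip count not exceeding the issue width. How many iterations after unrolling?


Largest divisor of 80 <= 5 is 5
New iterations = 80 / 5 = 16

16


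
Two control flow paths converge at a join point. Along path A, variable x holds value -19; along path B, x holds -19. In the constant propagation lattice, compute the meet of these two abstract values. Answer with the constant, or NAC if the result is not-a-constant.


Meet operation: if both paths give the same constant, result is that constant; if they differ, result is NAC (not-a-constant).
Path A: -19, Path B: -19 -> equal
Result: constant -> -19

-19


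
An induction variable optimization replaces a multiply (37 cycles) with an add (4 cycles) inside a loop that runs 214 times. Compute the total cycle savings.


Per-iteration saving = 37 - 4 = 33
Total saved = 214 * 33 = 7062

7062


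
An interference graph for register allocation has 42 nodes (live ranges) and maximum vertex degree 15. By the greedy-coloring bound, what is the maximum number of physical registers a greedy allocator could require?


Greedy coloring never needs more than (max_degree + 1) colors: when coloring a vertex, at most max_degree neighbors are already colored.
Upper bound = 15 + 1 = 16

16


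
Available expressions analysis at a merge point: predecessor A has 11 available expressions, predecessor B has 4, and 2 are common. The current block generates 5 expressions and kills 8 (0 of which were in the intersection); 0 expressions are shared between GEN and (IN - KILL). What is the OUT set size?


IN = intersection of predecessors = 2
IN - KILL = 2 - 0 = 2
|OUT| = |GEN| + |IN - KILL| - |GEN ∩ (IN - KILL)| = 5 + 2 - 0 = 7

7


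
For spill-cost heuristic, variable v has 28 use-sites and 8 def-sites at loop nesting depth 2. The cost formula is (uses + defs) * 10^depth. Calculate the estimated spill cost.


uses + defs = 28 + 8 = 36
10^2 = 100
Spill cost = 36 * 100 = 3600

3600


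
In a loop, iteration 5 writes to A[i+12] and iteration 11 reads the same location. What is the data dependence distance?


Distance = read iteration - write iteration
= 11 - 5 = 6

6


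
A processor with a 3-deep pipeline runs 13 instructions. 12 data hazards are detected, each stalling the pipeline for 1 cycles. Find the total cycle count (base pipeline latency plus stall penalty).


Base cycles = 3 + 13 - 1 = 15
Total stalls = 12 * 1 = 12
Total = 15 + 12 = 27

27


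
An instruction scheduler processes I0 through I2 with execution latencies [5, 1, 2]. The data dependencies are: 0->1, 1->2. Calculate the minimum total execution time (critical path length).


Compute longest path through dependency graph: dist(Ik) = max over predecessors of dist + latency(Ik).
dist(I0) = latency 5 = 5
dist(I1) = dist(I0) + 1 = 5 + 1 = 6
dist(I2) = dist(I1) + 2 = 6 + 2 = 8
Critical path = max dist = 8

8


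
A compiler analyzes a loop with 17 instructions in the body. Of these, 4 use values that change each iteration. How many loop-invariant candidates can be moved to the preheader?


Invariant candidates = total - loop-dependent
= 17 - 4 = 13

13


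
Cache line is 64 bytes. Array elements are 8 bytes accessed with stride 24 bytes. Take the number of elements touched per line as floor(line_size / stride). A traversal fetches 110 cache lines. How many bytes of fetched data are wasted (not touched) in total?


Elements per line = floor(64 / 24) = 2
Bytes used per line = 2 * 8 = 16
Wasted per line = 64 - 16 = 48
Total wasted = 48 * 110 = 5280

5280


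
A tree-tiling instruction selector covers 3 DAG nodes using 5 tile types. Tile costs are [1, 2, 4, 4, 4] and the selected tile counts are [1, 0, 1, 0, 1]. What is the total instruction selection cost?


Total cost = sum(count_i * cost_i)
= 1*1 + 0*2 + 1*4 + 0*4 + 1*4
= 9

9


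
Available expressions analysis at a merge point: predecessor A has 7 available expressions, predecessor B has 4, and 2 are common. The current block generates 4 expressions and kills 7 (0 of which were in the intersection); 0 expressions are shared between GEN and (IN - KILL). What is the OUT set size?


IN = intersection of predecessors = 2
IN - KILL = 2 - 0 = 2
|OUT| = |GEN| + |IN - KILL| - |GEN ∩ (IN - KILL)| = 4 + 2 - 0 = 6

6


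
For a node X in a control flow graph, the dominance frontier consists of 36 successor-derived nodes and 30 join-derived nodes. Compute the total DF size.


DF(X) = direct successor contributions + join point contributions
= 36 + 30 = 66

66


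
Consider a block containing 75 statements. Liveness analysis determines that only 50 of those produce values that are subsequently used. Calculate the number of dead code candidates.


Dead code = total statements - live definitions
= 75 - 50 = 25

25


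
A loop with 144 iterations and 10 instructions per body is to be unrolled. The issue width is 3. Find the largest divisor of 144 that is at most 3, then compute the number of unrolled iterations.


Largest divisor of 144 <= 3 is 3
New iterations = 144 / 3 = 48

48


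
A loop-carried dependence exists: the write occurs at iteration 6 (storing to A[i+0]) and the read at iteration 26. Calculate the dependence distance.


Distance = read iteration - write iteration
= 26 - 6 = 20

20


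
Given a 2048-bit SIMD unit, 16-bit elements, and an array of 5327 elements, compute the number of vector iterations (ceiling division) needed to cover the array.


Width = 2048 / 16 = 128 elements per vector op
Iterations = ceil(5327 / 128) = 42

42


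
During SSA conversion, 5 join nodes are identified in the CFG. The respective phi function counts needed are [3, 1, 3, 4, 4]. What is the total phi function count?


Total phi functions = sum of phi functions at each join node
= 3 + 1 + 3 + 4 + 4 = 15

15


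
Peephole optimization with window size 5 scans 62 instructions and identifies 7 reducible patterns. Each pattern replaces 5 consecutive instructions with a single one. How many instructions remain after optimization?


Each match removes 4 instructions.
Total removed = 7 * 4 = 28
Remaining = 62 - 28 = 34

34


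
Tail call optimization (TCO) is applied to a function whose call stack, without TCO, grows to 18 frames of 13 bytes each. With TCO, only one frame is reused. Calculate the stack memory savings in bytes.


Without TCO: 18 * 13 = 234 bytes
With TCO: reuse 1 frame = 13 bytes
Savings = 234 - 13 = 221

221


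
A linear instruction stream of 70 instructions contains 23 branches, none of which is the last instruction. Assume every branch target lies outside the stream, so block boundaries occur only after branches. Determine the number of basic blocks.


With no in-sequence branch targets, the leaders are the first instruction plus the instruction after each branch.
Number of basic blocks = branches + 1
= 23 + 1 = 24

24


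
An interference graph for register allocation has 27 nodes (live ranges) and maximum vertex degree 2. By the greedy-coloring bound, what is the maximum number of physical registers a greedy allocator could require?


Greedy coloring never needs more than (max_degree + 1) colors: when coloring a vertex, at most max_degree neighbors are already colored.
Upper bound = 2 + 1 = 3

3


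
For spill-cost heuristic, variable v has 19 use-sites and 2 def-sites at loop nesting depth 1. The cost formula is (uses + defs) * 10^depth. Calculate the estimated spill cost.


uses + defs = 19 + 2 = 21
10^1 = 10
Spill cost = 21 * 10 = 210

210


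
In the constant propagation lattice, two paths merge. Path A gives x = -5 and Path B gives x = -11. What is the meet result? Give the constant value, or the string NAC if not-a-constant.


Meet operation: if both paths give the same constant, result is that constant; if they differ, result is NAC (not-a-constant).
Path A: -5, Path B: -11 -> differ
Result: not-a-constant -> NAC

NAC


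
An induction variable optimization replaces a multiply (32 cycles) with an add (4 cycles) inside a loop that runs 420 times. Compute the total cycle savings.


Per-iteration saving = 32 - 4 = 28
Total saved = 420 * 28 = 11760

11760


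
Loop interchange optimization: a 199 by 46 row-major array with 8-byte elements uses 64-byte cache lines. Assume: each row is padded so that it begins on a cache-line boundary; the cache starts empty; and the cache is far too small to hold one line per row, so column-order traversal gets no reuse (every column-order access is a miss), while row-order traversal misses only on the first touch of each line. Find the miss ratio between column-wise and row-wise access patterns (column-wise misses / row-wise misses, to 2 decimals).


Each row occupies 46 * 8 = 368 bytes and starts on a line boundary, so it spans ceil(368 / 64) = 6 cache lines.
Row-major traversal misses (one per line touched): 199 * ceil(46 * 8 / 64) = 1194
Column-major traversal misses (no reuse, every access misses): 199 * 46 = 9154
Ratio = 9154 / 1194 = 7.67

7.67


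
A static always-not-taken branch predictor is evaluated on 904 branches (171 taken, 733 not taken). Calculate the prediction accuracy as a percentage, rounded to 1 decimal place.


Predictor: always-not-taken
Correct predictions = 733
Accuracy = 733 / 904 * 100 = 81.1%

81.1


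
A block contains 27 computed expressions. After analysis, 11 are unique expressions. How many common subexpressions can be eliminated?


CSE count = total expressions - unique expressions
= 27 - 11 = 16

16


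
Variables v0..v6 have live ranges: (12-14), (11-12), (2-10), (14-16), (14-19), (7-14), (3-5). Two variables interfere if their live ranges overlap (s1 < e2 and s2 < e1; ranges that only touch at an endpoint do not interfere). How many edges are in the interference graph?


Check all pairs for overlapping intervals.
Two intervals (s1,e1) and (s2,e2) overlap if s1 < e2 and s2 < e1.
v0 (12-14) vs v1..v6: overlaps v5 -> 1
v1 (11-12) vs v2..v6: overlaps v5 -> 1
v2 (2-10) vs v3..v6: overlaps v5, v6 -> 2
v3 (14-16) vs v4..v6: overlaps v4 -> 1
v4 (14-19) vs v5..v6: overlaps none -> 0
v5 (7-14) vs v6: overlaps none -> 0
Total overlapping pairs = 1 + 1 + 2 + 1 + 0 + 0 = 5

5


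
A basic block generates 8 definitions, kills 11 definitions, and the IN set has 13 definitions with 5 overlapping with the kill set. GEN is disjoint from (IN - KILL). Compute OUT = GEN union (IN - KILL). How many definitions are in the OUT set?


IN - KILL: 13 - 5 = 8 surviving definitions
OUT = GEN + surviving = 8 + 8 = 16

16


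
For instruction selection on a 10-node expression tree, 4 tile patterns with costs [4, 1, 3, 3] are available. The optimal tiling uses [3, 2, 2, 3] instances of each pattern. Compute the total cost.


Total cost = sum(count_i * cost_i)
= 3*4 + 2*1 + 2*3 + 3*3
= 29

29


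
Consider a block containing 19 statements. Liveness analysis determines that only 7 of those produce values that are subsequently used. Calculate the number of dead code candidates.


Dead code = total statements - live definitions
= 19 - 7 = 12

12


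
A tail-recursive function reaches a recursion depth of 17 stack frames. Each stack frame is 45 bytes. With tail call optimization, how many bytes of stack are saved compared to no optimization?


Without TCO: 17 * 45 = 765 bytes
With TCO: reuse 1 frame = 45 bytes
Savings = 765 - 45 = 720

720


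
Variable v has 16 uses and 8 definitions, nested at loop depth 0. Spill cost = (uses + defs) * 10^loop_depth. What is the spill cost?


uses + defs = 16 + 8 = 24
10^0 = 1
Spill cost = 24 * 1 = 24

24


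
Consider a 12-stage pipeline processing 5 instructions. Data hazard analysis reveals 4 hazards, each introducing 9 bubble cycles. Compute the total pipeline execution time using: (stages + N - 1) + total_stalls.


Base cycles = 12 + 5 - 1 = 16
Total stalls = 4 * 9 = 36
Total = 16 + 36 = 52

52


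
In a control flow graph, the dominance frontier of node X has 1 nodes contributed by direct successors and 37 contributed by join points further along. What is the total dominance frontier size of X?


DF(X) = direct successor contributions + join point contributions
= 1 + 37 = 38

38


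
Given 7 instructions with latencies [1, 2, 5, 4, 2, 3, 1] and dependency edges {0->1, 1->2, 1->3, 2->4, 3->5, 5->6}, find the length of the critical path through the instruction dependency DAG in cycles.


Compute longest path through dependency graph: dist(Ik) = max over predecessors of dist + latency(Ik).
dist(I0) = latency 1 = 1
dist(I1) = dist(I0) + 2 = 1 + 2 = 3
dist(I2) = dist(I1) + 5 = 3 + 5 = 8
dist(I3) = dist(I1) + 4 = 3 + 4 = 7
dist(I4) = dist(I2) + 2 = 8 + 2 = 10
dist(I5) = dist(I3) + 3 = 7 + 3 = 10
dist(I6) = dist(I5) + 1 = 10 + 1 = 11
Critical path = max dist = 11

11


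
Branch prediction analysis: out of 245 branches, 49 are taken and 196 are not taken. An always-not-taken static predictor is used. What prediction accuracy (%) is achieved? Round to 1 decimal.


Predictor: always-not-taken
Correct predictions = 196
Accuracy = 196 / 245 * 100 = 80.0%

80.0


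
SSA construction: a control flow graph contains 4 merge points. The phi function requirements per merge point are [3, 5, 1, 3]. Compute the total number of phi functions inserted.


Total phi functions = sum of phi functions at each join node
= 3 + 5 + 1 + 3 = 12

12


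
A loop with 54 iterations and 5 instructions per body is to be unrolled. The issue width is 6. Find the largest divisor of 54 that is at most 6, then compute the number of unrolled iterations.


Largest divisor of 54 <= 6 is 6
New iterations = 54 / 6 = 9

9


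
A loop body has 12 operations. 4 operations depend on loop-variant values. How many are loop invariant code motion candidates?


Invariant candidates = total - loop-dependent
= 12 - 4 = 8

8


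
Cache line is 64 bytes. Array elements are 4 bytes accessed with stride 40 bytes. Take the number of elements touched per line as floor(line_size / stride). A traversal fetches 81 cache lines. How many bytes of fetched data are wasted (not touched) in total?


Elements per line = floor(64 / 40) = 1
Bytes used per line = 1 * 4 = 4
Wasted per line = 64 - 4 = 60
Total wasted = 60 * 81 = 4860

4860


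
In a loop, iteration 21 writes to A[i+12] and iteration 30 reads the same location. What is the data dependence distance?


Distance = read iteration - write iteration
= 30 - 21 = 9

9


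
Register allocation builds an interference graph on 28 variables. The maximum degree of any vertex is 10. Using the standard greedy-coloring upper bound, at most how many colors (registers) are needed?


Greedy coloring never needs more than (max_degree + 1) colors: when coloring a vertex, at most max_degree neighbors are already colored.
Upper bound = 10 + 1 = 11

11


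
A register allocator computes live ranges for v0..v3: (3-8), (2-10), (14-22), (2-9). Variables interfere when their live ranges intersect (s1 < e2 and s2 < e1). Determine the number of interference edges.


Check all pairs for overlapping intervals.
Two intervals (s1,e1) and (s2,e2) overlap if s1 < e2 and s2 < e1.
v0 (3-8) vs v1..v3: overlaps v1, v3 -> 2
v1 (2-10) vs v2..v3: overlaps v3 -> 1
v2 (14-22) vs v3: overlaps none -> 0
Total overlapping pairs = 2 + 1 + 0 = 3

3


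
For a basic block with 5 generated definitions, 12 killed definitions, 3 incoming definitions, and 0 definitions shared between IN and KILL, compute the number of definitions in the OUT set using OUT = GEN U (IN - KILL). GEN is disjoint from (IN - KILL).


IN - KILL: 3 - 0 = 3 surviving definitions
OUT = GEN + surviving = 5 + 3 = 8

8


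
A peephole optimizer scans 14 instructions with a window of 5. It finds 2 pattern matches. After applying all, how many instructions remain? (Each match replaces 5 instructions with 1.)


Each match removes 4 instructions.
Total removed = 2 * 4 = 8
Remaining = 14 - 8 = 6

6


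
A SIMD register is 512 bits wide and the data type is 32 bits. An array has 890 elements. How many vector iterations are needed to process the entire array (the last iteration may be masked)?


Width = 512 / 32 = 16 elements per vector op
Iterations = ceil(890 / 16) = 56

56


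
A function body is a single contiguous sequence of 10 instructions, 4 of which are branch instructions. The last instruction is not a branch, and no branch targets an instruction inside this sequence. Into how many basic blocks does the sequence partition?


With no in-sequence branch targets, the leaders are the first instruction plus the instruction after each branch.
Number of basic blocks = branches + 1
= 4 + 1 = 5

5


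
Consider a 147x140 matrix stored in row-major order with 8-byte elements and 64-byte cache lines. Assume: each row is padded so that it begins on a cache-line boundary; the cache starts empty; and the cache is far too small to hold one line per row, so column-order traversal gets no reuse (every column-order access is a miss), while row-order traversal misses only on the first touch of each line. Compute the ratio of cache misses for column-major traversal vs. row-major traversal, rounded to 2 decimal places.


Each row occupies 140 * 8 = 1120 bytes and starts on a line boundary, so it spans ceil(1120 / 64) = 18 cache lines.
Row-major traversal misses (one per line touched): 147 * ceil(140 * 8 / 64) = 2646
Column-major traversal misses (no reuse, every access misses): 147 * 140 = 20580
Ratio = 20580 / 2646 = 7.78

7.78


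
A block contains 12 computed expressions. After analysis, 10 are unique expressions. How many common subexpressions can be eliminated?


CSE count = total expressions - unique expressions
= 12 - 10 = 2

2


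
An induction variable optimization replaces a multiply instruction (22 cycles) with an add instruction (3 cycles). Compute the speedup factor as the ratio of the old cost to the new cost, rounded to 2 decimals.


Ratio = mult_cost / add_cost = 22 / 3 = 7.33

7.33


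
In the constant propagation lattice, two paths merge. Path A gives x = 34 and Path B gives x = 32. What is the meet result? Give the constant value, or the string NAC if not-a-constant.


Meet operation: if both paths give the same constant, result is that constant; if they differ, result is NAC (not-a-constant).
Path A: 34, Path B: 32 -> differ
Result: not-a-constant -> NAC

NAC


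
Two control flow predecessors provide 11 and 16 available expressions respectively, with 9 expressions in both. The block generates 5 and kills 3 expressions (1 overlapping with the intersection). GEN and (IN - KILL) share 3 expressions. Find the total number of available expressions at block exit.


IN = intersection of predecessors = 9
IN - KILL = 9 - 1 = 8
|OUT| = |GEN| + |IN - KILL| - |GEN ∩ (IN - KILL)| = 5 + 8 - 3 = 10

10


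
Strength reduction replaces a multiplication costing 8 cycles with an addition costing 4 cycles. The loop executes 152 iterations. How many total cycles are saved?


Per-iteration saving = 8 - 4 = 4
Total saved = 152 * 4 = 608

608


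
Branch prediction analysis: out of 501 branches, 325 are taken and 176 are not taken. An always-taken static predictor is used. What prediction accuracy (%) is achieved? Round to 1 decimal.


Predictor: always-taken
Correct predictions = 325
Accuracy = 325 / 501 * 100 = 64.9%

64.9


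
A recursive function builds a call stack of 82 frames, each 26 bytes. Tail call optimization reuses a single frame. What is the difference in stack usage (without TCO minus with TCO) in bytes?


Without TCO: 82 * 26 = 2132 bytes
With TCO: reuse 1 frame = 26 bytes
Savings = 2132 - 26 = 2106

2106


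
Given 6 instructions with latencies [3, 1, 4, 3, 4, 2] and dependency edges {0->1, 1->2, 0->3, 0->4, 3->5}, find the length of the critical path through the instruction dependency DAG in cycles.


Compute longest path through dependency graph: dist(Ik) = max over predecessors of dist + latency(Ik).
dist(I0) = latency 3 = 3
dist(I1) = dist(I0) + 1 = 3 + 1 = 4
dist(I2) = dist(I1) + 4 = 4 + 4 = 8
dist(I3) = dist(I0) + 3 = 3 + 3 = 6
dist(I4) = dist(I0) + 4 = 3 + 4 = 7
dist(I5) = dist(I3) + 2 = 6 + 2 = 8
Critical path = max dist = 8

8


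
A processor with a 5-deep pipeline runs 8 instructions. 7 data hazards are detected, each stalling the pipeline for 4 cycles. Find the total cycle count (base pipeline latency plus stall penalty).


Base cycles = 5 + 8 - 1 = 12
Total stalls = 7 * 4 = 28
Total = 12 + 28 = 40

40


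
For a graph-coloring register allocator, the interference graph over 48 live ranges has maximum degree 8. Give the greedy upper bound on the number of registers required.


Greedy coloring never needs more than (max_degree + 1) colors: when coloring a vertex, at most max_degree neighbors are already colored.
Upper bound = 8 + 1 = 9

9


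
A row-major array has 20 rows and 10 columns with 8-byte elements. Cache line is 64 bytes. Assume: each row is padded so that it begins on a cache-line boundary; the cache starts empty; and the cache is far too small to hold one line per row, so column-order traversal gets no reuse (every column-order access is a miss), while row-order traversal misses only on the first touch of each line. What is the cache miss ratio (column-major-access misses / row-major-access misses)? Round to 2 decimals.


Each row occupies 10 * 8 = 80 bytes and starts on a line boundary, so it spans ceil(80 / 64) = 2 cache lines.
Row-major traversal misses (one per line touched): 20 * ceil(10 * 8 / 64) = 40
Column-major traversal misses (no reuse, every access misses): 20 * 10 = 200
Ratio = 200 / 40 = 5.0

5.0


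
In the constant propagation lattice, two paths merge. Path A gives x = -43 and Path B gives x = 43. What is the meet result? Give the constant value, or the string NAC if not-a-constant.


Meet operation: if both paths give the same constant, result is that constant; if they differ, result is NAC (not-a-constant).
Path A: -43, Path B: 43 -> differ
Result: not-a-constant -> NAC

NAC


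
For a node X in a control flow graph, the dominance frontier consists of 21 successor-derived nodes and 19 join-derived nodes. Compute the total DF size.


DF(X) = direct successor contributions + join point contributions
= 21 + 19 = 40

40


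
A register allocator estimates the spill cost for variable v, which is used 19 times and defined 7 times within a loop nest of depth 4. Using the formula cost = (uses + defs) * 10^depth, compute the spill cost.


uses + defs = 19 + 7 = 26
10^4 = 10000
Spill cost = 26 * 10000 = 260000

260000


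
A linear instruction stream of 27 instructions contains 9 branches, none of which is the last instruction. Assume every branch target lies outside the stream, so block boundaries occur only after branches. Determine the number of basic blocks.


With no in-sequence branch targets, the leaders are the first instruction plus the instruction after each branch.
Number of basic blocks = branches + 1
= 9 + 1 = 10

10


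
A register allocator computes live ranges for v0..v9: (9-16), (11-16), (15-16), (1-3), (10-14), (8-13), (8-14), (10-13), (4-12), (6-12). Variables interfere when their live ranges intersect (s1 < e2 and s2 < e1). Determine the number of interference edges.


Check all pairs for overlapping intervals.
Two intervals (s1,e1) and (s2,e2) overlap if s1 < e2 and s2 < e1.
v0 (9-16) vs v1..v9: overlaps v1, v2, v4, v5, v6, v7, v8, v9 -> 8
v1 (11-16) vs v2..v9: overlaps v2, v4, v5, v6, v7, v8, v9 -> 7
v2 (15-16) vs v3..v9: overlaps none -> 0
v3 (1-3) vs v4..v9: overlaps none -> 0
v4 (10-14) vs v5..v9: overlaps v5, v6, v7, v8, v9 -> 5
v5 (8-13) vs v6..v9: overlaps v6, v7, v8, v9 -> 4
v6 (8-14) vs v7..v9: overlaps v7, v8, v9 -> 3
v7 (10-13) vs v8..v9: overlaps v8, v9 -> 2
v8 (4-12) vs v9: overlaps v9 -> 1
Total overlapping pairs = 8 + 7 + 0 + 0 + 5 + 4 + 3 + 2 + 1 = 30

30
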